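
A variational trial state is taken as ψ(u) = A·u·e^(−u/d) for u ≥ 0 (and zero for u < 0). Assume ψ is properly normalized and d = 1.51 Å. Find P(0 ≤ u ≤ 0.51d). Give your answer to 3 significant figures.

P ≈ 0.0840

P = ∫_{0}^{0.51d} |ψ(u)|² du.
With A² fixed by ∫|ψ|² = 1, i.e. A² = (d^3/4)^(−1), substitute and integrate.
In terms of t = u/d (A² and the length scale cancel between numerator and denominator), P = [∫_{0}^{0.51} t^2·e^(-2·t) dt] / [∫_{0}^{∞} t^2·e^(-2·t) dt].
With ∫ t^2·e^(-2·t) dt = -(2·t^2 + 2·t + 1)·e^(-2·t)/4 + C, the region integral is ≈ 0.021004 and the full one is 1/4.
Evaluating gives P = 0.08402.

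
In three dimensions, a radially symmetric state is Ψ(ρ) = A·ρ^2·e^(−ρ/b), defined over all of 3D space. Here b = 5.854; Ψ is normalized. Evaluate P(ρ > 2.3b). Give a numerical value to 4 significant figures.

Integrate the radial probability density 4πρ²|Ψ|² over ρ > 2.3b.
Normalization gives A² = 1/(45·π·b^7/2).
Let u = ρ/b; then A², 4π and the length scale all cancel, so P = ∫_{2.3}^{∞} u^6·e^(-2·u) du ÷ ∫_{0}^{∞} u^6·e^(-2·u) du.
With ∫ u^6·e^(-2·u) du = -(4·u^6 + 12·u^5 + 30·u^4 + 60·u^3 + 90·u^2 + 90·u + 45)·e^(-2·u)/8 + C, the region integral is ≈ 4.60141 and the full one is 45/8.
The region integral divided by the full integral gives P = 0.81803.

P ≈ 0.8180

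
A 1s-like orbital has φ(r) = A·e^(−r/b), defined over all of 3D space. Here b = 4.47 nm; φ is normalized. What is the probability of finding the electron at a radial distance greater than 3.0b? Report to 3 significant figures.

Integrate the radial probability density 4πr²|φ|² over r > 3.0b.
Normalization gives A² = 1/(π·b^3).
In terms of u = r/b (A², 4π and the length scale all cancel between numerator and denominator), P = [∫_{3.0}^{∞} u^2·e^(-2·u) du] / [∫_{0}^{∞} u^2·e^(-2·u) du].
With ∫ u^2·e^(-2·u) du = -(2·u^2 + 2·u + 1)·e^(-2·u)/4 + C, the region integral is 25·e^(-6)/4 and the full one is 1/4.
The region integral divided by the full integral gives P = 0.06197.

P ≈ 0.0620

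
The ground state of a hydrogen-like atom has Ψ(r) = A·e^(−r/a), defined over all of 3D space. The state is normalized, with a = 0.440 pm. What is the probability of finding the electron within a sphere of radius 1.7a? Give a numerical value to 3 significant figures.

P ≈ 0.660

P = ∫ |Ψ|² 4πr² dr over r ≤ 1.7a.
The full normalization integral is A²·[π·a^3] = 1, fixing A².
In terms of u = r/a (A², 4π and the length scale all cancel between numerator and denominator), P = [∫_{0}^{1.7} u^2·e^(-2·u) du] / [∫_{0}^{∞} u^2·e^(-2·u) du].
Using ∫ u^2·e^(-2·u) du = -(2·u^2 + 2·u + 1)·e^(-2·u)/4, the numerator is 1/4 - 509·e^(-17/5)/200 and the denominator is 1/4.
This evaluates to P = 0.6603.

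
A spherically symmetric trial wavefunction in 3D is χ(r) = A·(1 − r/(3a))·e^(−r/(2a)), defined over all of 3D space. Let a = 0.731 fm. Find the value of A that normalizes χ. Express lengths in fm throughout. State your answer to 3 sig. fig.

The normalization condition is ∫|χ|² 4πr² dr = 1 from 0 to ∞.
The integral (without the A² prefactor) comes out to 8·π·a^3/3.
Setting this equal to 1 gives A² = 1/(8·π·a^3/3).
Plugging in a = 0.731 yields A = 0.5528.

A ≈ 0.553 fm^(-3/2)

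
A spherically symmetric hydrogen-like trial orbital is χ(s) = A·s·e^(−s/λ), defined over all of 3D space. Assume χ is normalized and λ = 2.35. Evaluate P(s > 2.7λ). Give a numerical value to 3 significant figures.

With dV = 4πs²ds, the probability is ∫|χ|² dV over s > 2.7λ.
A² is fixed by ∫₀^∞ 4πs²|χ|² ds = 1, i.e. A² = (3·π·λ^5)^(−1).
In terms of u = s/λ (A², 4π and the length scale all cancel between numerator and denominator), P = [∫_{2.7}^{∞} u^4·e^(-2·u) du] / [∫_{0}^{∞} u^4·e^(-2·u) du].
An antiderivative of u^4·e^(-2·u) is -(u^4/2 + u^3 + 3·u^2/2 + 3·u/2 + 3/4)·e^(-2·u); evaluating from 2.7 to ∞ gives ≈ 0.27998, while the full integral is 3/4.
This evaluates to P = 0.3733.

P ≈ 0.373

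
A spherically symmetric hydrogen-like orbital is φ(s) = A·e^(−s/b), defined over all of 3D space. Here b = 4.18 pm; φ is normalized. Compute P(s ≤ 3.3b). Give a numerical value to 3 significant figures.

P = ∫ |φ|² 4πs² ds over s ≤ 3.3b.
A² is fixed by ∫₀^∞ 4πs²|φ|² ds = 1, i.e. A² = (π·b^3)^(−1).
Let u = s/b; then A², 4π and the length scale all cancel, so P = ∫_{0}^{3.3} u^2·e^(-2·u) du ÷ ∫_{0}^{∞} u^2·e^(-2·u) du.
An antiderivative of u^2·e^(-2·u) is -(2·u^2 + 2·u + 1)·e^(-2·u)/4; evaluating from 0 to 3.3 gives 1/4 - 1469·e^(-33/5)/200, while the full integral is 1/4.
This evaluates to P = 0.9600.

P ≈ 0.960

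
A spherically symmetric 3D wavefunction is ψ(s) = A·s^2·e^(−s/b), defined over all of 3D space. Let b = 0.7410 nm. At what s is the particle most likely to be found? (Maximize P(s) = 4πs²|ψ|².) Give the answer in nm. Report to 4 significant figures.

s ≈ 2.223 nm

The maximum of P(s) = 4πs²|ψ|² occurs where its derivative vanishes.
Solving yields s = 3·b.
With b = 0.7410, the most probable radial distance is 2.2230 nm.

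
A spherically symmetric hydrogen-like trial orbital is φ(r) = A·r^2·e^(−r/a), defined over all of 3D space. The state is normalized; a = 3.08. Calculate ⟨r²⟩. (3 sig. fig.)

⟨r^2⟩ ≈ 133

⟨r²⟩ = ∫ r^2 |φ|² 4πr² dr over the full domain.
Using ∫₀^∞ rⁿ e^(−αr) dr = n!/αⁿ⁺¹, the ratio of the moment integral to the normalization integral gives ⟨r²⟩ = 14·a^2.
Putting a = 3.08 gives 132.8.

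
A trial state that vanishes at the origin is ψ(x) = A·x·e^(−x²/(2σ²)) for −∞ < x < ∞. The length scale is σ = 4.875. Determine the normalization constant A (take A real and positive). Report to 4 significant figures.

A ≈ 0.09869

We need A² ∫|f|² dx = 1, taking the integral from −∞ to ∞.
With ψ = A·x·e^(−x²/(2σ²)), the integral evaluates to A²·[√(π)·σ^3/2].
Hence A² = 1/[√(π)·σ^3/2].
With σ = 4.875: A² = 0.0097394 and A = 0.098688.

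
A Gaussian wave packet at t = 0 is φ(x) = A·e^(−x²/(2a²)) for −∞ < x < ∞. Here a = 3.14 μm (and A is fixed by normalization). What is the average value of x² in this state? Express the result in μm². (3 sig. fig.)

⟨x^2⟩ ≈ 4.93 μm^2

By definition ⟨x²⟩ = ∫ x^2 |φ(x)|² dx.
The ratio of the moment integral to the normalization integral gives ⟨x²⟩ = a^2/2.
With a = 3.14, ⟨x^2⟩ = 4.930.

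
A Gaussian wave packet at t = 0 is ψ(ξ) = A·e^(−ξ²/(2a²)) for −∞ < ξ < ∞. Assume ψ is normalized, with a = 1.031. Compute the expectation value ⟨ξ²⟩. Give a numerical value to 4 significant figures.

⟨ξ^2⟩ ≈ 0.5315

The expectation value is the |ψ|²-weighted average of ξ^2: ∫ ξ^2|ψ|² dξ.
Since the A² factors cancel between numerator and denominator, ⟨ξ²⟩ = a^2/2.
Putting a = 1.031 gives 0.53148.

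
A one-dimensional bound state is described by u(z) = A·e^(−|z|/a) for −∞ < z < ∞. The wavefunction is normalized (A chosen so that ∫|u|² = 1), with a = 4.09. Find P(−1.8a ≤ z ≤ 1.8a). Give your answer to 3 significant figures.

The probability is P = ∫ |u|² dz over [−1.8a, 1.8a].
The normalization integral ∫|u|²dz over the whole domain equals a·A², and A² cancels in the ratio.
Both integrals are even about z = 0, so only the z ≥ 0 halves are needed (the factors of 2 cancel). In terms of t = z/a (A² and the length scale cancel between numerator and denominator), P = [∫_{0}^{1.8} e^(-2·t) dt] / [∫_{0}^{∞} e^(-2·t) dt].
With ∫ e^(-2·t) dt = -e^(-2·t)/2 + C, the region integral is 1/2 - e^(-18/5)/2 and the full one is 1/2.
Taking the ratio, P = 0.9727.

P ≈ 0.973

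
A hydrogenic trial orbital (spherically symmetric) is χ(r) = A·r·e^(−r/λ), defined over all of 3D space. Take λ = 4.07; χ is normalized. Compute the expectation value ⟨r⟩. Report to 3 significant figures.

The expectation value is the |χ|²-weighted average of r: ∫ r|χ|² 4πr² dr.
Using ∫₀^∞ rⁿ e^(−αr) dr = n!/αⁿ⁺¹, evaluating both integrals, ⟨r⟩ = 5·λ/2.
With λ = 4.07, ⟨r⟩ = 10.18.

⟨r⟩ ≈ 10.2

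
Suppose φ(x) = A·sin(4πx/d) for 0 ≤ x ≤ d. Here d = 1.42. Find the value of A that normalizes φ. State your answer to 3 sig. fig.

A ≈ 1.19

The normalization condition is ∫|φ|² dx = 1 from 0 to d.
With ∫₀^d sin²(nπx/d) dx = d/2, the integral (without the A² prefactor) comes out to d/2.
Plugging in d = 1.42 yields A = 1.187.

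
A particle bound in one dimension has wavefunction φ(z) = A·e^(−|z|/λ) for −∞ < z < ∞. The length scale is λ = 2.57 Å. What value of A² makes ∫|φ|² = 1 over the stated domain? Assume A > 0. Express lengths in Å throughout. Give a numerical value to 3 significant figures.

A^2 ≈ 0.389 Å^(-1)

Require ∫ |φ|² dz = 1 over the whole domain.
With ∫₀^∞ z^0 e^(−αz) dz = 0!/α^1, the integral (without the A² prefactor) comes out to λ.
So A² = (λ)^(−1).
Substituting λ = 2.57 gives A² = 0.3891, so A = 0.6238.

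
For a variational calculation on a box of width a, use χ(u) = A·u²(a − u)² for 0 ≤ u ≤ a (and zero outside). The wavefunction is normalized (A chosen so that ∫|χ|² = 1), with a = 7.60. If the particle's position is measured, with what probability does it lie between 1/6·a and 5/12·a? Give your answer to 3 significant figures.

P ≈ 0.293

The probability is P = ∫ |χ|² du over [1/6·a, 5/12·a].
Since A² = 1/(a^9/630), this is the region integral divided by the full normalization integral.
Substituting t = u/a, A² and the length scale cancel in the ratio: P = ∫_{1/6}^{5/12} t^4·(1 - t)^4 dt / ∫_{0}^{1} t^4·(1 - t)^4 dt.
An antiderivative of t^4·(1 - t)^4 is t^5·(70·t^4 - 315·t^3 + 540·t^2 - 420·t + 126)/630; evaluating from 1/6 to 5/12 gives ≈ 0.00046568, while the full integral is 1/630.
The result is P = 0.2934.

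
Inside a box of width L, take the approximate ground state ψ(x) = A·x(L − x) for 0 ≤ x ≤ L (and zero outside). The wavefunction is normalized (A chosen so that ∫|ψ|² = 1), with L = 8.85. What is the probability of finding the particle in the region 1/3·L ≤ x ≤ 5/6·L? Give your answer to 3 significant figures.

|ψ|² is the probability density, so P = ∫_{1/3·L}^{5/6·L} |ψ|² dx.
With A² fixed by ∫|ψ|² = 1, i.e. A² = (L^5/30)^(−1), substitute and integrate.
In terms of u = x/L (A² and the length scale cancel between numerator and denominator), P = [∫_{1/3}^{5/6} u^2·(1 - u)^2 du] / [∫_{0}^{1} u^2·(1 - u)^2 du].
Using ∫ u^2·(1 - u)^2 du = u^3·(6·u^2 - 15·u + 10)/30, the numerator is 163/6480 and the denominator is 1/30.
This works out to P = 163/216.

P ≈ 0.755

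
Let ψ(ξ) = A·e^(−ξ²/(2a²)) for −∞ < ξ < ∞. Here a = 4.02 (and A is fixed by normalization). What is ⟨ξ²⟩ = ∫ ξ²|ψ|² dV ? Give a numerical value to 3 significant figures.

⟨ξ²⟩ = ∫ ξ^2 |ψ|² dξ over the full domain.
With ∫_{−∞}^{∞} ξ^(2m) e^(−αξ²) dξ = (2m−1)!!·√π / (2^m α^(m+1/2)), since the A² factors cancel between numerator and denominator, ⟨ξ²⟩ = a^2/2.
Putting a = 4.02 gives 8.080.

⟨ξ^2⟩ ≈ 8.08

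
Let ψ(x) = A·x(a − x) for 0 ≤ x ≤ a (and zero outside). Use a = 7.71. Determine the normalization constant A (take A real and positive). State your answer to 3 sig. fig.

A ≈ 0.0332

The normalization condition is ∫|ψ|² dx = 1 from 0 to a.
Expanding the polynomial and integrating term by term, ∫|ψ|² dx = A²·(a^5/30).
Hence A² = 1/[a^5/30].
Plugging in a = 7.71 yields A = 0.03318.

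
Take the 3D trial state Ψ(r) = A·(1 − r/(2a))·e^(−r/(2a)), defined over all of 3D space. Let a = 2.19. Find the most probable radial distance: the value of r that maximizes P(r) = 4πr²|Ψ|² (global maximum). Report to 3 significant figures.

r ≈ 11.5

Set d/dr [P(r) = 4πr²|Ψ|²] = 0 and solve for r > 0.
Solving yields r = a·(√(5) + 3).
With a = 2.19, the most probable radial distance is 11.47.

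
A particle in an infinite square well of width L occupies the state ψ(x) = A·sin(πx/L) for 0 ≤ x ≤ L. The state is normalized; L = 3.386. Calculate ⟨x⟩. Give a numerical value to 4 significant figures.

The expectation value is the |ψ|²-weighted average of x: ∫ x|ψ|² dx.
Since the A² factors cancel between numerator and denominator, ⟨x⟩ = L/2.
Putting L = 3.386 gives 1.6930.

⟨x⟩ ≈ 1.693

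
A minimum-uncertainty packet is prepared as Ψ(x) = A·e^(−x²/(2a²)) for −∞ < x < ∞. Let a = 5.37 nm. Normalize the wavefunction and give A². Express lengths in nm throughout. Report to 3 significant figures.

The normalization condition is ∫|Ψ|² dx = 1 from −∞ to ∞.
Differentiating ∫e^(−αx²) dx = √(π/α) under α to get the higher moments, the integral (without the A² prefactor) comes out to √(π)·a.
Setting this equal to 1 gives A² = 1/(√(π)·a).
With a = 5.37: A² = 0.1051 and A = 0.3241.

A^2 ≈ 0.105 nm^(-1)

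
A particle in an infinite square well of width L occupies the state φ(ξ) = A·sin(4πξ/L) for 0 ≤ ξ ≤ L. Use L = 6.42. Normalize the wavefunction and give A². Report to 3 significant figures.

A^2 ≈ 0.312

Normalization requires ∫|φ|² dξ = 1, integrated from 0 to L.
Carrying out the integral gives A² · L/2.
Setting this equal to 1 gives A² = 1/(L/2).
Substituting L = 6.42 gives A² = 0.3115, so A = 0.5581.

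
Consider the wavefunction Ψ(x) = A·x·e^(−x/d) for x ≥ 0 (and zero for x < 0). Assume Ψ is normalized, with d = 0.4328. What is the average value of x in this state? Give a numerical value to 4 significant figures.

⟨x⟩ ≈ 0.6492

The expectation value is the |Ψ|²-weighted average of x: ∫ x|Ψ|² dx.
With ∫₀^∞ x^3 e^(−αx) dx = 3!/α^4, evaluating both integrals, ⟨x⟩ = 3·d/2.
Putting d = 0.4328 gives 0.64920.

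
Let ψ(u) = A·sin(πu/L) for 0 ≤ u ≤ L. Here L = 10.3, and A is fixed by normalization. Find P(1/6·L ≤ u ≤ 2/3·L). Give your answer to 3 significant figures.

The probability is P = ∫ |ψ|² du over [1/6·L, 2/3·L].
Since A² = 1/(L/2), this is the region integral divided by the full normalization integral.
Substituting t = u/L, A² and the length scale cancel in the ratio: P = ∫_{1/6}^{2/3} sin(π·t)^2 dt / ∫_{0}^{1} sin(π·t)^2 dt.
An antiderivative of sin(π·t)^2 is t/2 - sin(2·π·t)/(4·π); evaluating from 1/6 to 2/3 gives √(3)/(4·π) + 1/4, while the full integral is 1/2.
This works out to P = (√(3) + π)/(2·π).

P ≈ 0.776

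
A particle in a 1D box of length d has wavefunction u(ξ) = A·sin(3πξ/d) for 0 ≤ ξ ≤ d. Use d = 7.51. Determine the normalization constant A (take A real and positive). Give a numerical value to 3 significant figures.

A ≈ 0.516

Normalization requires ∫|u|² dξ = 1, integrated from 0 to d.
Carrying out the integral gives A² · d/2.
Plugging in d = 7.51 yields A = 0.5161.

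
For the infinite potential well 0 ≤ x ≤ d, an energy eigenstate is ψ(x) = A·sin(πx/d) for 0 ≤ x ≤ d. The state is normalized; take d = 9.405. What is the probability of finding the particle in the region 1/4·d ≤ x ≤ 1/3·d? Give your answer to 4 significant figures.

P = ∫_{1/4·d}^{1/3·d} |ψ(x)|² dx.
The normalization integral ∫|ψ|²dx over the whole domain equals d/2·A², and A² cancels in the ratio.
Let u = x/d; then A² and the length scale cancel, so P = ∫_{1/4}^{1/3} sin(π·u)^2 du ÷ ∫_{0}^{1} sin(π·u)^2 du.
Using ∫ sin(π·u)^2 du = u/2 - sin(2·π·u)/(4·π), the numerator is -√(3)/(8·π) + 1/24 + 1/(4·π) and the denominator is 1/2.
This works out to P = (-3·√(3) + π + 6)/(12·π).

P ≈ 0.1047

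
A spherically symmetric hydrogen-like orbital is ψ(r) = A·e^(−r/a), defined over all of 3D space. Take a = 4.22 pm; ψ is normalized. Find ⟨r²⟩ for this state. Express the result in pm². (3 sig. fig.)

⟨r^2⟩ ≈ 53.4 pm^2

⟨r²⟩ = ∫ r^2 |ψ|² 4πr² dr over the full domain.
The ratio of the moment integral to the normalization integral gives ⟨r²⟩ = 3·a^2.
With a = 4.22, ⟨r^2⟩ = 53.43.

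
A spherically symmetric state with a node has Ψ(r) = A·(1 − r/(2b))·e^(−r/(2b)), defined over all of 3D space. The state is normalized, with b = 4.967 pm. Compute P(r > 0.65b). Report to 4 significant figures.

P ≈ 0.9833

P = ∫ |Ψ|² 4πr² dr over r > 0.65b.
A² is fixed by ∫₀^∞ 4πr²|Ψ|² dr = 1, i.e. A² = (8·π·b^3)^(−1).
Let u = r/b; then A², 4π and the length scale all cancel, so P = ∫_{0.65}^{∞} u^2·(1 - u/2)^2·e^(-u) du ÷ ∫_{0}^{∞} u^2·(1 - u/2)^2·e^(-u) du.
An antiderivative of u^2·(1 - u/2)^2·e^(-u) is -(u^4/4 + u^2 + 2·u + 2)·e^(-u); evaluating from 0.65 to ∞ gives ≈ 1.96661, while the full integral is 2.
The region integral divided by the full integral gives P = 0.98331.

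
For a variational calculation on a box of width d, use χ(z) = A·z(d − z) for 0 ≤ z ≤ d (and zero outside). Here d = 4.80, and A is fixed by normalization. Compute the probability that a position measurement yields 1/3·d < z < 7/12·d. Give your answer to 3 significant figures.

P ≈ 0.444

P = ∫_{1/3·d}^{7/12·d} |χ(z)|² dz.
The normalization integral ∫|χ|²dz over the whole domain equals d^5/30·A², and A² cancels in the ratio.
Substituting u = z/d, A² and the length scale cancel in the ratio: P = ∫_{1/3}^{7/12} u^2·(1 - u)^2 du / ∫_{0}^{1} u^2·(1 - u)^2 du.
Using ∫ u^2·(1 - u)^2 du = u^3·(6·u^2 - 15·u + 10)/30, the numerator is ≈ 0.014783 and the denominator is 1/30.
The result is P = 0.4435.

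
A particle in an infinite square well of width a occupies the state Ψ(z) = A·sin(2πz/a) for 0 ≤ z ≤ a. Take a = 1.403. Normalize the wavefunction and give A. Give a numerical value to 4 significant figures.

Normalization requires ∫|Ψ|² dz = 1, integrated from 0 to a.
The integral (without the A² prefactor) comes out to a/2.
Hence A² = 1/[a/2].
Plugging in a = 1.403 yields A = 1.1940.

A ≈ 1.194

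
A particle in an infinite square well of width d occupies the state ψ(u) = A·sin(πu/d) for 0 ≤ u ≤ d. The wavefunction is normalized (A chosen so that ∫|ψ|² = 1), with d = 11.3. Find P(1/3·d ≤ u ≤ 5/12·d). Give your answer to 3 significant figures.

P ≈ 0.142

P = ∫_{1/3·d}^{5/12·d} |ψ(u)|² du.
Since A² = 1/(d/2), this is the region integral divided by the full normalization integral.
In terms of t = u/d (A² and the length scale cancel between numerator and denominator), P = [∫_{1/3}^{5/12} sin(π·t)^2 dt] / [∫_{0}^{1} sin(π·t)^2 dt].
With ∫ sin(π·t)^2 dt = t/2 - sin(2·π·t)/(4·π) + C, the region integral is -1/(8·π) + 1/24 + √(3)/(8·π) and the full one is 1/2.
Taking the ratio, P = (-3 + π + 3·√(3))/(12·π).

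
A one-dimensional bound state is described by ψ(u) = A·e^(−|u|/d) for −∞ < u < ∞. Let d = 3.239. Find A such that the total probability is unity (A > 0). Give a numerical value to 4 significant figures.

A ≈ 0.5556

Normalization requires ∫|ψ|² du = 1, integrated from −∞ to ∞.
With ψ = A·e^(−|u|/d), the integral evaluates to A²·[d].
So A² = (d)^(−1).
Plugging in d = 3.239 yields A = 0.55564.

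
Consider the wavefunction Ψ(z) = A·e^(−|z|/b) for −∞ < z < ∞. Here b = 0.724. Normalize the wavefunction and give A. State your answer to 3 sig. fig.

Normalization requires ∫|Ψ|² dz = 1, integrated from −∞ to ∞.
∫|Ψ|² dz = A²·(b).
Hence A² = 1/[b].
With b = 0.724: A² = 1.381 and A = 1.175.

A ≈ 1.18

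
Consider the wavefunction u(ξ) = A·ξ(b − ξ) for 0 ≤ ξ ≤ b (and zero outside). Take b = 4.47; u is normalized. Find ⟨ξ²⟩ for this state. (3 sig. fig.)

⟨ξ^2⟩ ≈ 5.71

By definition ⟨ξ²⟩ = ∫ ξ^2 |u(ξ)|² dξ.
Evaluating both integrals, ⟨ξ²⟩ = 2·b^2/7.
Putting b = 4.47 gives 5.709.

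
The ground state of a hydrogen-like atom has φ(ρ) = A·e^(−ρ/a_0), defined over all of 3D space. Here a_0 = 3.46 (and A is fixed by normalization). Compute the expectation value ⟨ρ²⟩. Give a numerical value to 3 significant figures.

The expectation value is the |φ|²-weighted average of ρ^2: ∫ ρ^2|φ|² 4πρ² dρ.
Evaluating both integrals, ⟨ρ²⟩ = 3·a_0^2.
Putting a_0 = 3.46 gives 35.91.

⟨ρ^2⟩ ≈ 35.9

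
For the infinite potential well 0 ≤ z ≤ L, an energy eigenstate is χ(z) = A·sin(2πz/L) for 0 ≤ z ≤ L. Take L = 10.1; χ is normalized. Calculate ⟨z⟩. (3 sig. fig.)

⟨z⟩ ≈ 5.05

⟨z⟩ = ∫ z |χ|² dz over the full domain.
With ∫₀^L sin²(nπz/L) dz = L/2, the ratio of the moment integral to the normalization integral gives ⟨z⟩ = L/2.
Putting L = 10.1 gives 5.050.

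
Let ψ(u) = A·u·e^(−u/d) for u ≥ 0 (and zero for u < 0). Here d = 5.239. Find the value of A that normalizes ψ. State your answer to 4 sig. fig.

A ≈ 0.1668

We need A² ∫|f|² du = 1, taking the integral from 0 to ∞.
With ψ = A·u·e^(−u/d), the integral evaluates to A²·[d^3/4].
With d = 5.239: A² = 0.027817 and A = 0.16679.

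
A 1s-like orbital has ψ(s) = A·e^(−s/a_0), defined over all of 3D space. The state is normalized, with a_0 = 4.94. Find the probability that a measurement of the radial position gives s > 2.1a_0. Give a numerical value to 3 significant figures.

P = ∫ |ψ|² 4πs² ds over s > 2.1a_0.
Normalization gives A² = 1/(π·a_0^3).
Substituting u = s/a_0, A², 4π and the length scale all cancel in the ratio: P = ∫_{2.1}^{∞} u^2·e^(-2·u) du / ∫_{0}^{∞} u^2·e^(-2·u) du.
An antiderivative of u^2·e^(-2·u) is -(2·u^2 + 2·u + 1)·e^(-2·u)/4; evaluating from 2.1 to ∞ gives 701·e^(-21/5)/200, while the full integral is 1/4.
This evaluates to P = 0.2102.

P ≈ 0.210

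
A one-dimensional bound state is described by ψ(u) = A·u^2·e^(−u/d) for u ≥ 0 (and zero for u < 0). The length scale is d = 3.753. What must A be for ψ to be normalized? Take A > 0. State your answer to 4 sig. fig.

A ≈ 0.04232

We need A² ∫|f|² du = 1, taking the integral from 0 to ∞.
Using ∫₀^∞ uⁿ e^(−αu) du = n!/αⁿ⁺¹, ∫|ψ|² du = A²·(3·d^5/4).
With d = 3.753: A² = 0.0017908 and A = 0.042318.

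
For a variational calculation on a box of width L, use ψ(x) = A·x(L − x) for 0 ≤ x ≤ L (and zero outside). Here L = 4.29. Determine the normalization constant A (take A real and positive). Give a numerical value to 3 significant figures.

A ≈ 0.144

Require ∫ |ψ|² dx = 1 over the whole domain.
Expanding the polynomial and integrating term by term, the integral (without the A² prefactor) comes out to L^5/30.
Hence A² = 1/[L^5/30].
Plugging in L = 4.29 yields A = 0.1437.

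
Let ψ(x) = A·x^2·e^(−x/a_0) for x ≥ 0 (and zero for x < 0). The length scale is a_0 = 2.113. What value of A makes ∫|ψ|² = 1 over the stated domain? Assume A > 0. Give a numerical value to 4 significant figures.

Normalization requires ∫|ψ|² dx = 1, integrated from 0 to ∞.
Recall ∫₀^∞ x^m e^(−x/β) dx = m!·β^(m+1), carrying out the integral gives A² · 3·a_0^5/4.
Setting this equal to 1 gives A² = 1/(3·a_0^5/4).
With a_0 = 2.113: A² = 0.031655 and A = 0.17792.

A ≈ 0.1779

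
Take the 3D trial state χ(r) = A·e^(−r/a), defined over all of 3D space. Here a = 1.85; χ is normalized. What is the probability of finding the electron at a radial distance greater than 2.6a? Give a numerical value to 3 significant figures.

P ≈ 0.109

P = ∫ |χ|² 4πr² dr over r > 2.6a.
A² is fixed by ∫₀^∞ 4πr²|χ|² dr = 1, i.e. A² = (π·a^3)^(−1).
In terms of u = r/a (A², 4π and the length scale all cancel between numerator and denominator), P = [∫_{2.6}^{∞} u^2·e^(-2·u) du] / [∫_{0}^{∞} u^2·e^(-2·u) du].
With ∫ u^2·e^(-2·u) du = -(2·u^2 + 2·u + 1)·e^(-2·u)/4 + C, the region integral is 493·e^(-26/5)/100 and the full one is 1/4.
The region integral divided by the full integral gives P = 0.1088.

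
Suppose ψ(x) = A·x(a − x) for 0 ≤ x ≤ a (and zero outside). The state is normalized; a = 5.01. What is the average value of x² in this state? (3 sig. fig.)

By definition ⟨x²⟩ = ∫ x^2 |ψ(x)|² dx.
Since the A² factors cancel between numerator and denominator, ⟨x²⟩ = 2·a^2/7.
With a = 5.01, ⟨x^2⟩ = 7.171.

⟨x^2⟩ ≈ 7.17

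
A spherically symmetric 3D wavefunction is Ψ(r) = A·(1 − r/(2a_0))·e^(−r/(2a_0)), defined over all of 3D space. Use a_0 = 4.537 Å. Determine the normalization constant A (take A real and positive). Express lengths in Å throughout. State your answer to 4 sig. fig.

We need A² ∫|f|² 4πr² dr = 1, taking the integral from 0 to ∞.
In 3D with spherical symmetry the volume element is 4πr² dr.
With ∫₀^∞ r^4 e^(−αr) dr = 4!/α^5, carrying out the integral gives A² · 8·π·a_0^3.
Hence A² = 1/[8·π·a_0^3].
Substituting a_0 = 4.537 gives A² = 0.00042604, so A = 0.020641.

A ≈ 0.02064 Å^(-3/2)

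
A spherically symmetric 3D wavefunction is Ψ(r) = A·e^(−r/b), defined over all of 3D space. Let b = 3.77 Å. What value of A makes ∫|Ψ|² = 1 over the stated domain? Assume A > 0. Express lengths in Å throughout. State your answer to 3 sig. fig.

Normalization requires ∫|Ψ|² 4πr² dr = 1, integrated from 0 to ∞.
(Spherical symmetry: dV = 4πr² dr.)
The integral (without the A² prefactor) comes out to π·b^3.
Setting this equal to 1 gives A² = 1/(π·b^3).
With b = 3.77: A² = 0.005941 and A = 0.07707.

A ≈ 0.0771 Å^(-3/2)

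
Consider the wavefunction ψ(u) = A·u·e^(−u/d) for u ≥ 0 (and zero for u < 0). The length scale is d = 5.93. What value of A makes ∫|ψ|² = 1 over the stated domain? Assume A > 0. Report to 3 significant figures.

A ≈ 0.138

The normalization condition is ∫|ψ|² du = 1 from 0 to ∞.
The integral (without the A² prefactor) comes out to d^3/4.
Setting this equal to 1 gives A² = 1/(d^3/4).
Substituting d = 5.93 gives A² = 0.01918, so A = 0.1385.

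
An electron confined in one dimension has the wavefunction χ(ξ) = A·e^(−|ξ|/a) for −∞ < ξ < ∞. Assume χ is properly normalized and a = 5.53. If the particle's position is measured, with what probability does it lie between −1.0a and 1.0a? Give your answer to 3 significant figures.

The probability is P = ∫ |χ|² dξ over [−1.0a, 1.0a].
With A² fixed by ∫|χ|² = 1, i.e. A² = (a)^(−1), substitute and integrate.
Both integrals are even about ξ = 0, so only the ξ ≥ 0 halves are needed (the factors of 2 cancel). In terms of u = ξ/a (A² and the length scale cancel between numerator and denominator), P = [∫_{0}^{1.0} e^(-2·u) du] / [∫_{0}^{∞} e^(-2·u) du].
An antiderivative of e^(-2·u) is -e^(-2·u)/2; evaluating from 0 to 1.0 gives 1/2 - e^(-2)/2, while the full integral is 1/2.
This works out to P = 0.8647.

P ≈ 0.865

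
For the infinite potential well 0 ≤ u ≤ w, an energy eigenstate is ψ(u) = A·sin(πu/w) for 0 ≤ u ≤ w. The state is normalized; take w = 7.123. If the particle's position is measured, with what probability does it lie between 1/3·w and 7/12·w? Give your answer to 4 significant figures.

P = ∫_{1/3·w}^{7/12·w} |ψ(u)|² du.
With A² fixed by ∫|ψ|² = 1, i.e. A² = (w/2)^(−1), substitute and integrate.
In terms of t = u/w (A² and the length scale cancel between numerator and denominator), P = [∫_{1/3}^{7/12} sin(π·t)^2 dt] / [∫_{0}^{1} sin(π·t)^2 dt].
An antiderivative of sin(π·t)^2 is t/2 - sin(2·π·t)/(4·π); evaluating from 1/3 to 7/12 gives 1/(8·π) + √(3)/(8·π) + 1/8, while the full integral is 1/2.
The result is P = (1 + √(3) + π)/(4·π).

P ≈ 0.4674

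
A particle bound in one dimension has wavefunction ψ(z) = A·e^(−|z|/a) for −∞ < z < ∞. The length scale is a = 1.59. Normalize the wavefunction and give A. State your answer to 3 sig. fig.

A ≈ 0.793

We need A² ∫|f|² dz = 1, taking the integral from −∞ to ∞.
∫|ψ|² dz = A²·(a).
So A² = (a)^(−1).
Plugging in a = 1.59 yields A = 0.7931.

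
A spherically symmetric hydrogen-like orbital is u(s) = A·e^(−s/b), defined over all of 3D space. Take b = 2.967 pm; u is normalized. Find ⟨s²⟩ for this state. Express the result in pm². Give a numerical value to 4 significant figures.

The expectation value is the |u|²-weighted average of s^2: ∫ s^2|u|² 4πs² ds.
Evaluating both integrals, ⟨s²⟩ = 3·b^2.
Putting b = 2.967 gives 26.409.

⟨s^2⟩ ≈ 26.41 pm^2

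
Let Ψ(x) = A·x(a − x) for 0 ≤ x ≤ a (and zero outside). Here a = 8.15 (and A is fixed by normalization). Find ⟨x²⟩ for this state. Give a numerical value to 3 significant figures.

⟨x^2⟩ ≈ 19.0

⟨x²⟩ = ∫ x^2 |Ψ|² dx over the full domain.
Since the A² factors cancel between numerator and denominator, ⟨x²⟩ = 2·a^2/7.
With a = 8.15, ⟨x^2⟩ = 18.98.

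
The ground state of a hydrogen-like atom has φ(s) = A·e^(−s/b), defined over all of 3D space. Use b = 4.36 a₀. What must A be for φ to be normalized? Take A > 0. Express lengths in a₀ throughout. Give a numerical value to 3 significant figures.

Require ∫ |φ|² 4πs² ds = 1 over the whole domain.
Using ∫₀^∞ sⁿ e^(−αs) ds = n!/αⁿ⁺¹, ∫|φ|² 4πs² ds = A²·(π·b^3).
Setting this equal to 1 gives A² = 1/(π·b^3).
Plugging in b = 4.36 yields A = 0.06197.

A ≈ 0.0620 a₀^(-3/2)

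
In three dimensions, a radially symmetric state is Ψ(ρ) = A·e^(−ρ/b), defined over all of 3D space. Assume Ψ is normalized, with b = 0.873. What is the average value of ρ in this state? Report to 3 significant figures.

⟨ρ⟩ ≈ 1.31

The expectation value is the |Ψ|²-weighted average of ρ: ∫ ρ|Ψ|² 4πρ² dρ.
The ratio of the moment integral to the normalization integral gives ⟨ρ⟩ = 3·b/2.
Putting b = 0.873 gives 1.310.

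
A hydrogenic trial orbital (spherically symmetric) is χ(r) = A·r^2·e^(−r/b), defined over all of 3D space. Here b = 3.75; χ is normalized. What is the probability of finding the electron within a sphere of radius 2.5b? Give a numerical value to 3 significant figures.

Integrate the radial probability density 4πr²|χ|² over r ≤ 2.5b.
Normalization gives A² = 1/(45·π·b^7/2).
Substituting u = r/b, A², 4π and the length scale all cancel in the ratio: P = ∫_{0}^{2.5} u^6·e^(-2·u) du / ∫_{0}^{∞} u^6·e^(-2·u) du.
An antiderivative of u^6·e^(-2·u) is -(4·u^6 + 12·u^5 + 30·u^4 + 60·u^3 + 90·u^2 + 90·u + 45)·e^(-2·u)/8; evaluating from 0 to 2.5 gives ≈ 1.3377, while the full integral is 45/8.
The region integral divided by the full integral gives P = 0.2378.

P ≈ 0.238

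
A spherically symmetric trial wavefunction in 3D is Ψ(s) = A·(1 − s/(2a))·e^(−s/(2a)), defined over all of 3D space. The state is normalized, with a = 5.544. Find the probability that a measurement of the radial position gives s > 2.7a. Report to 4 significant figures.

P = ∫ |Ψ|² 4πs² ds over s > 2.7a.
A² is fixed by ∫₀^∞ 4πs²|Ψ|² ds = 1, i.e. A² = (8·π·a^3)^(−1).
Let u = s/a; then A², 4π and the length scale all cancel, so P = ∫_{2.7}^{∞} u^2·(1 - u/2)^2·e^(-u) du ÷ ∫_{0}^{∞} u^2·(1 - u/2)^2·e^(-u) du.
An antiderivative of u^2·(1 - u/2)^2·e^(-u) is -(u^4/4 + u^2 + 2·u + 2)·e^(-u); evaluating from 2.7 to ∞ gives ≈ 1.88014, while the full integral is 2.
This evaluates to P = 0.94007.

P ≈ 0.9401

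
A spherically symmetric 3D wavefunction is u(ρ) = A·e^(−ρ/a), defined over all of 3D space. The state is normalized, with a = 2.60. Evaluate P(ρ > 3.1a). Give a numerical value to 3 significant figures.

P ≈ 0.0536

Integrate the radial probability density 4πρ²|u|² over ρ > 3.1a.
Normalization gives A² = 1/(π·a^3).
Let t = ρ/a; then A², 4π and the length scale all cancel, so P = ∫_{3.1}^{∞} t^2·e^(-2·t) dt ÷ ∫_{0}^{∞} t^2·e^(-2·t) dt.
An antiderivative of t^2·e^(-2·t) is -(2·t^2 + 2·t + 1)·e^(-2·t)/4; evaluating from 3.1 to ∞ gives 1321·e^(-31/5)/200, while the full integral is 1/4.
The region integral divided by the full integral gives P = 0.05362.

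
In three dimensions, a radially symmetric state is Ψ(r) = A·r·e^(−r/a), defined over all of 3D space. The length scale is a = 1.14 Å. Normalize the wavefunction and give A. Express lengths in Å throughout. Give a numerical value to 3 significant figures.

We need A² ∫|f|² 4πr² dr = 1, taking the integral from 0 to ∞.
The angular integral contributes 4π, leaving ∫₀^∞ r²|Ψ|² dr.
The integral (without the A² prefactor) comes out to 3·π·a^5.
So A² = (3·π·a^5)^(−1).
With a = 1.14: A² = 0.05511 and A = 0.2347.

A ≈ 0.235 Å^(-5/2)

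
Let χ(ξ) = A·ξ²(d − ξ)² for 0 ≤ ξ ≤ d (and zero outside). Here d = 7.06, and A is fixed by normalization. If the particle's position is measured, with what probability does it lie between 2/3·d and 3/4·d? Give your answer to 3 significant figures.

The probability is P = ∫ |χ|² dξ over [2/3·d, 3/4·d].
With A² fixed by ∫|χ|² = 1, i.e. A² = (d^9/630)^(−1), substitute and integrate.
In terms of u = ξ/d (A² and the length scale cancel between numerator and denominator), P = [∫_{2/3}^{3/4} u^4·(1 - u)^4 du] / [∫_{0}^{1} u^4·(1 - u)^4 du].
Using ∫ u^4·(1 - u)^4 du = u^5·(70·u^4 - 315·u^3 + 540·u^2 - 420·u + 126)/630, the numerator is ≈ 0.00015225 and the denominator is 1/630.
Evaluating gives P = 0.09592.

P ≈ 0.0959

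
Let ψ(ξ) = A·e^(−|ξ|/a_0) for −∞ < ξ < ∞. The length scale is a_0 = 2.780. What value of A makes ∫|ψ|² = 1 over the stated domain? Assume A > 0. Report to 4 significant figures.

Require ∫ |ψ|² dξ = 1 over the whole domain.
The integral (without the A² prefactor) comes out to a_0.
Substituting a_0 = 2.780 gives A² = 0.35971, so A = 0.59976.

A ≈ 0.5998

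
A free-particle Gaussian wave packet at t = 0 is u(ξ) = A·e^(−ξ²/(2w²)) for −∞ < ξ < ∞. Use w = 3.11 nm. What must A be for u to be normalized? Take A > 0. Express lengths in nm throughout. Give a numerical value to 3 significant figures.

A ≈ 0.426 nm^(-1/2)

Require ∫ |u|² dξ = 1 over the whole domain.
Carrying out the integral gives A² · √(π)·w.
Hence A² = 1/[√(π)·w].
Substituting w = 3.11 gives A² = 0.1814, so A = 0.4259.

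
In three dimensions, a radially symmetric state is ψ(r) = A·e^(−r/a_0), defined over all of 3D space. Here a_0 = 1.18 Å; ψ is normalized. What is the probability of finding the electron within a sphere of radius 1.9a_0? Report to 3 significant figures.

P ≈ 0.731

P = ∫ |ψ|² 4πr² dr over r ≤ 1.9a_0.
A² is fixed by ∫₀^∞ 4πr²|ψ|² dr = 1, i.e. A² = (π·a_0^3)^(−1).
In terms of u = r/a_0 (A², 4π and the length scale all cancel between numerator and denominator), P = [∫_{0}^{1.9} u^2·e^(-2·u) du] / [∫_{0}^{∞} u^2·e^(-2·u) du].
An antiderivative of u^2·e^(-2·u) is -(2·u^2 + 2·u + 1)·e^(-2·u)/4; evaluating from 0 to 1.9 gives 1/4 - 601·e^(-19/5)/200, while the full integral is 1/4.
The region integral divided by the full integral gives P = 0.7311.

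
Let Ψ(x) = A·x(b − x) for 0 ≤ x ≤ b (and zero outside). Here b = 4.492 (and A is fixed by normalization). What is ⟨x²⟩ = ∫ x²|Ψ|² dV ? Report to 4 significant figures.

⟨x²⟩ = ∫ x^2 |Ψ|² dx over the full domain.
The ratio of the moment integral to the normalization integral gives ⟨x²⟩ = 2·b^2/7.
With b = 4.492, ⟨x^2⟩ = 5.7652.

⟨x^2⟩ ≈ 5.765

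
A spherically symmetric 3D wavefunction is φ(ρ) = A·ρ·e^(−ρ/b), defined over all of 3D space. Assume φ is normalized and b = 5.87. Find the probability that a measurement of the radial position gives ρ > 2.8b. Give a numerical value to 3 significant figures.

Integrate the radial probability density 4πρ²|φ|² over ρ > 2.8b.
The full normalization integral is A²·[3·π·b^5] = 1, fixing A².
In terms of u = ρ/b (A², 4π and the length scale all cancel between numerator and denominator), P = [∫_{2.8}^{∞} u^4·e^(-2·u) du] / [∫_{0}^{∞} u^4·e^(-2·u) du].
Using ∫ u^4·e^(-2·u) du = -(u^4/2 + u^3 + 3·u^2/2 + 3·u/2 + 3/4)·e^(-2·u), the numerator is ≈ 0.25661 and the denominator is 3/4.
The region integral divided by the full integral gives P = 0.3422.

P ≈ 0.342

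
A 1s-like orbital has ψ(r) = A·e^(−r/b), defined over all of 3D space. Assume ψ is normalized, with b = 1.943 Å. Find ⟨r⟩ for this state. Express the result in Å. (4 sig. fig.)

⟨r⟩ ≈ 2.915 Å

⟨r⟩ = ∫ r |ψ|² 4πr² dr over the full domain.
Evaluating both integrals, ⟨r⟩ = 3·b/2.
With b = 1.943, ⟨r⟩ = 2.9145.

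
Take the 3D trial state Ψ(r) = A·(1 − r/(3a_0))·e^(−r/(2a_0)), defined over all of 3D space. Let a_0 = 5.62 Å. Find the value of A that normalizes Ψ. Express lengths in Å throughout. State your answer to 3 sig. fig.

A ≈ 0.0259 Å^(-3/2)

Require ∫ |Ψ|² 4πr² dr = 1 over the whole domain.
The angular integral contributes 4π, leaving ∫₀^∞ r²|Ψ|² dr.
Carrying out the integral gives A² · 8·π·a_0^3/3.
With a_0 = 5.62: A² = 0.0006725 and A = 0.02593.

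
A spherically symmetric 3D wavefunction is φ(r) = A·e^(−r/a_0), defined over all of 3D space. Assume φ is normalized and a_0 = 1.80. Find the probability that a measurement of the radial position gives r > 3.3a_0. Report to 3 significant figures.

Integrate the radial probability density 4πr²|φ|² over r > 3.3a_0.
A² is fixed by ∫₀^∞ 4πr²|φ|² dr = 1, i.e. A² = (π·a_0^3)^(−1).
Substituting u = r/a_0, A², 4π and the length scale all cancel in the ratio: P = ∫_{3.3}^{∞} u^2·e^(-2·u) du / ∫_{0}^{∞} u^2·e^(-2·u) du.
An antiderivative of u^2·e^(-2·u) is -(2·u^2 + 2·u + 1)·e^(-2·u)/4; evaluating from 3.3 to ∞ gives 1469·e^(-33/5)/200, while the full integral is 1/4.
The region integral divided by the full integral gives P = 0.03997.

P ≈ 0.0400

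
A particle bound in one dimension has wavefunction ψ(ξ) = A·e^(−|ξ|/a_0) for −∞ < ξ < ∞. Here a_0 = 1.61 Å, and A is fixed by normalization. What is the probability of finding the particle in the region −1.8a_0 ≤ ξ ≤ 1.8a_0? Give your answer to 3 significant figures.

P ≈ 0.973

The probability is P = ∫ |ψ|² dξ over [−1.8a_0, 1.8a_0].
Since A² = 1/(a_0), this is the region integral divided by the full normalization integral.
By symmetry take twice the ξ ≥ 0 contribution in numerator and denominator; the 2's cancel. Let u = ξ/a_0; then A² and the length scale cancel, so P = ∫_{0}^{1.8} e^(-2·u) du ÷ ∫_{0}^{∞} e^(-2·u) du.
An antiderivative of e^(-2·u) is -e^(-2·u)/2; evaluating from 0 to 1.8 gives 1/2 - e^(-18/5)/2, while the full integral is 1/2.
Taking the ratio, P = 0.9727.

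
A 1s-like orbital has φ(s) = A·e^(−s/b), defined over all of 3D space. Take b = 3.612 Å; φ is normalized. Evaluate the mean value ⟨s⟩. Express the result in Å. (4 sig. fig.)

By definition ⟨s⟩ = ∫ s |φ(s)|² 4πs² ds.
The ratio of the moment integral to the normalization integral gives ⟨s⟩ = 3·b/2.
With b = 3.612, ⟨s⟩ = 5.4180.

⟨s⟩ ≈ 5.418 Å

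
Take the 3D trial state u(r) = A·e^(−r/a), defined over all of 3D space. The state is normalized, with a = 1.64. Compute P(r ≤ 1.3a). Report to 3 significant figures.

P ≈ 0.482

P = ∫ |u|² 4πr² dr over r ≤ 1.3a.
Normalization gives A² = 1/(π·a^3).
In terms of t = r/a (A², 4π and the length scale all cancel between numerator and denominator), P = [∫_{0}^{1.3} t^2·e^(-2·t) dt] / [∫_{0}^{∞} t^2·e^(-2·t) dt].
An antiderivative of t^2·e^(-2·t) is -(2·t^2 + 2·t + 1)·e^(-2·t)/4; evaluating from 0 to 1.3 gives 1/4 - 349·e^(-13/5)/200, while the full integral is 1/4.
Taking the ratio yields P = 0.4816.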